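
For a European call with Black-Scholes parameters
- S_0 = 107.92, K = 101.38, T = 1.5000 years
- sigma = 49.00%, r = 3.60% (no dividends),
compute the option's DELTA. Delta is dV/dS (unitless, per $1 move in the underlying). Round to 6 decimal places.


Answer: Delta = 0.689422

Derivation:
d1 = 0.4942126812; d2 = -0.1059123058
phi(d1) = 0.3530796464; exp(-qT) = 1.0000000000; exp(-rT) = 0.9474321065
N(d1) = 0.6894220076
Delta = exp(-qT) * N(d1) = 1.0000000000 * 0.6894220076 = 0.689422


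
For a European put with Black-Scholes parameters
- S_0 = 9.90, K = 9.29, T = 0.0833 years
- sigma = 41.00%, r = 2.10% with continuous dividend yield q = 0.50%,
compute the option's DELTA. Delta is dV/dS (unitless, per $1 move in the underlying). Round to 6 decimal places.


d1 = 0.6078633129; d2 = 0.4895301815
phi(d1) = 0.3316459029; exp(-qT) = 0.9995835867; exp(-rT) = 0.9982522291
N(-d1) = 0.2716390668
Delta = -exp(-qT) * N(-d1) = -0.9995835867 * 0.2716390668 = -0.271526

Answer: Delta = -0.271526


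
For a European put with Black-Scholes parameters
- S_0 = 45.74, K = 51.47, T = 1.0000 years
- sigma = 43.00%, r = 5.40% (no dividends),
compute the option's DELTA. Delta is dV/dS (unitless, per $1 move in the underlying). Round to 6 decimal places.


d1 = 0.0661024998; d2 = -0.3638975002
phi(d1) = 0.3980716346; exp(-qT) = 1.0000000000; exp(-rT) = 0.9474321065
N(-d1) = 0.4736481103
Delta = -exp(-qT) * N(-d1) = -1.0000000000 * 0.4736481103 = -0.473648

Answer: Delta = -0.473648


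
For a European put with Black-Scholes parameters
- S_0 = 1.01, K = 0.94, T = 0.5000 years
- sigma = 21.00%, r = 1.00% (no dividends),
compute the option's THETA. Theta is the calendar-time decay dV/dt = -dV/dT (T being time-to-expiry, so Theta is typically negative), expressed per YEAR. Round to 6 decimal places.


d1 = 0.5916176205; d2 = 0.4431251964
phi(d1) = 0.3348929878; exp(-qT) = 1.0000000000; exp(-rT) = 0.9950124792
Theta = -S*exp(-qT)*phi(d1)*sigma/(2*sqrt(T)) + r*K*exp(-rT)*N(-d2) - q*S*exp(-qT)*N(-d1)
N(-d1) = 0.2770533359; N(-d2) = 0.3288375906; sqrt(T) = 0.7071067812
Term 1 = -1.0100 * 1.0000000000 * 0.3348929878 * 0.2100 / (2 * 0.7071067812) = -0.0502263623
Term 2 = 0.0100 * 0.9400 * 0.9950124792 * 0.3288375906 = 0.0030756566
Term 3 = 0 (no dividend yield, q = 0)
Theta = -0.0502263623 + (0.0030756566) + (0.0000000000) = -0.047151

Answer: Theta = -0.047151


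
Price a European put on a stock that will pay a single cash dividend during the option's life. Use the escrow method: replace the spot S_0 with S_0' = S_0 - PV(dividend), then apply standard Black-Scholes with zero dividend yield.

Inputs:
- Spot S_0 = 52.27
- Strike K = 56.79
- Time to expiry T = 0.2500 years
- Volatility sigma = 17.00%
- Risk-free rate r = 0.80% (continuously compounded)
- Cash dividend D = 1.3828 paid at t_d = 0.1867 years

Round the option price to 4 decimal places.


Answer: Price = 6.0099

Derivation:
PV(D) = D * exp(-r * t_d) = 1.3828 * 0.99850751 = 1.38073619
S_0' = S_0 - PV(D) = 52.2700 - 1.38073619 = 50.88926381
d1 = (ln(S_0'/K) + (r + sigma^2/2)*T) / (sigma*sqrt(T)) = -1.22465623
d2 = d1 - sigma*sqrt(T) = -1.30965623
exp(-rT) = 0.99800200
N(-d1) = 0.88964761; N(-d2) = 0.90484392
P = K * exp(-rT) * N(-d2) - S_0' * N(-d1) = 56.7900 * 0.99800200 * 0.90484392 - 50.88926381 * 0.88964761 = 6.0099


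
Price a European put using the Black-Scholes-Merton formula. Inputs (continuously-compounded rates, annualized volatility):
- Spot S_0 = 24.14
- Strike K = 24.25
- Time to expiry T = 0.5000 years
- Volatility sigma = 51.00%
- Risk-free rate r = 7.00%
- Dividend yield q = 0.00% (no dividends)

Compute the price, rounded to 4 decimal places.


Answer: Price = 3.0524

Derivation:
d1 = (ln(S/K) + (r - q + 0.5*sigma^2) * T) / (sigma * sqrt(T)) = 0.26475908
d2 = d1 - sigma * sqrt(T) = -0.09586538
exp(-rT) = 0.96560542; exp(-qT) = 1.00000000
P = K * exp(-rT) * N(-d2) - S_0 * exp(-qT) * N(-d1)
N(-d1) = 0.39559753; N(-d2) = 0.53818626
P = 24.2500 * 0.96560542 * 0.53818626 - 24.1400 * 1.00000000 * 0.39559753 = 3.0524


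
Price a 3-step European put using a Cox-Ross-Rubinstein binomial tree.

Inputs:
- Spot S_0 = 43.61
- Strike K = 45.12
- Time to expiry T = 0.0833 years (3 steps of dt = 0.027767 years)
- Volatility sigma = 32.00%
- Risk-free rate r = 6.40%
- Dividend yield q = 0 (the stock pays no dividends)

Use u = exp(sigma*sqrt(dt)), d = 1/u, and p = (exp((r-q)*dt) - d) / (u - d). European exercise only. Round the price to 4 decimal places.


dt = T/N = 0.027767
u = exp(sigma*sqrt(dt)) = 1.054770; d = 1/u = 0.948074
p = (exp((r-q)*dt) - d) / (u - d) = 0.503343
Discount per step: exp(-r*dt) = 0.998225
Stock lattice S(k, i) with i counting down-moves:
  k=0: S(0,0) = 43.6100
  k=1: S(1,0) = 45.9985; S(1,1) = 41.3455
  k=2: S(2,0) = 48.5179; S(2,1) = 43.6100; S(2,2) = 39.1986
  k=3: S(3,0) = 51.1752; S(3,1) = 45.9985; S(3,2) = 41.3455; S(3,3) = 37.1632
Terminal payoffs V(N, i) = max(K - S_T, 0):
  V(3,0) = 0.000000; V(3,1) = 0.000000; V(3,2) = 3.774491; V(3,3) = 7.956820
Backward induction: V(k, i) = exp(-r*dt) * [p * V(k+1, i) + (1-p) * V(k+1, i+1)].
  V(2,0) = exp(-r*dt) * [p*0.000000 + (1-p)*0.000000] = 0.000000
  V(2,1) = exp(-r*dt) * [p*0.000000 + (1-p)*3.774491] = 1.871300
  V(2,2) = exp(-r*dt) * [p*3.774491 + (1-p)*7.956820] = 5.841285
  V(1,0) = exp(-r*dt) * [p*0.000000 + (1-p)*1.871300] = 0.927744
  V(1,1) = exp(-r*dt) * [p*1.871300 + (1-p)*5.841285] = 3.836199
  V(0,0) = exp(-r*dt) * [p*0.927744 + (1-p)*3.836199] = 2.368037

Answer: Price = V(0,0) = 2.3680


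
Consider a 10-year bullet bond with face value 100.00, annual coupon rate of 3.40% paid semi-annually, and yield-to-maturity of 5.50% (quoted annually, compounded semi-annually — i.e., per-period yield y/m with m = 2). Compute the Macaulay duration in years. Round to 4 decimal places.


Answer: Macaulay duration = 8.3981 years

Derivation:
Coupon per period c = face * coupon_rate / m = 1.700000
Periods per year m = 2; per-period yield y/m = 0.027500
Number of cashflows N = 20
Cashflows (t years, CF_t, discount factor 1/(1+y/m)^(m*t), PV):
  t = 0.5000: CF_t = 1.700000, DF = 0.973236, PV = 1.654501
  t = 1.0000: CF_t = 1.700000, DF = 0.947188, PV = 1.610220
  t = 1.5000: CF_t = 1.700000, DF = 0.921838, PV = 1.567124
  t = 2.0000: CF_t = 1.700000, DF = 0.897166, PV = 1.525182
  t = 2.5000: CF_t = 1.700000, DF = 0.873154, PV = 1.484362
  t = 3.0000: CF_t = 1.700000, DF = 0.849785, PV = 1.444634
  t = 3.5000: CF_t = 1.700000, DF = 0.827041, PV = 1.405970
  t = 4.0000: CF_t = 1.700000, DF = 0.804906, PV = 1.368341
  t = 4.5000: CF_t = 1.700000, DF = 0.783364, PV = 1.331719
  t = 5.0000: CF_t = 1.700000, DF = 0.762398, PV = 1.296076
  t = 5.5000: CF_t = 1.700000, DF = 0.741993, PV = 1.261388
  t = 6.0000: CF_t = 1.700000, DF = 0.722134, PV = 1.227628
  t = 6.5000: CF_t = 1.700000, DF = 0.702807, PV = 1.194772
  t = 7.0000: CF_t = 1.700000, DF = 0.683997, PV = 1.162795
  t = 7.5000: CF_t = 1.700000, DF = 0.665691, PV = 1.131674
  t = 8.0000: CF_t = 1.700000, DF = 0.647874, PV = 1.101386
  t = 8.5000: CF_t = 1.700000, DF = 0.630535, PV = 1.071909
  t = 9.0000: CF_t = 1.700000, DF = 0.613659, PV = 1.043220
  t = 9.5000: CF_t = 1.700000, DF = 0.597235, PV = 1.015299
  t = 10.0000: CF_t = 101.700000, DF = 0.581251, PV = 59.113183
Price P = sum_t PV_t = 84.011385
Macaulay numerator sum_t t * PV_t:
  t * PV_t at t = 0.5000: 0.827251
  t * PV_t at t = 1.0000: 1.610220
  t * PV_t at t = 1.5000: 2.350686
  t * PV_t at t = 2.0000: 3.050363
  t * PV_t at t = 2.5000: 3.710904
  t * PV_t at t = 3.0000: 4.333903
  t * PV_t at t = 3.5000: 4.920896
  t * PV_t at t = 4.0000: 5.473363
  t * PV_t at t = 4.5000: 5.992733
  t * PV_t at t = 5.0000: 6.480382
  t * PV_t at t = 5.5000: 6.937635
  t * PV_t at t = 6.0000: 7.365771
  t * PV_t at t = 6.5000: 7.766020
  t * PV_t at t = 7.0000: 8.139568
  t * PV_t at t = 7.5000: 8.487557
  t * PV_t at t = 8.0000: 8.811090
  t * PV_t at t = 8.5000: 9.111224
  t * PV_t at t = 9.0000: 9.388981
  t * PV_t at t = 9.5000: 9.645345
  t * PV_t at t = 10.0000: 591.131826
Macaulay duration D = (sum_t t * PV_t) / P = 705.535719 / 84.011385 = 8.398096


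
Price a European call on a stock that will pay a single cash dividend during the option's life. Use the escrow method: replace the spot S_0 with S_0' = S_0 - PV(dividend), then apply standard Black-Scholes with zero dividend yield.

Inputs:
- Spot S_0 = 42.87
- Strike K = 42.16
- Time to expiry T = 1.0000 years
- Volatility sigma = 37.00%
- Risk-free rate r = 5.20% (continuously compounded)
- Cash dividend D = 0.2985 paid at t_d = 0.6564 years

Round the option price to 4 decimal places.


Answer: Price = 7.4247

Derivation:
PV(D) = D * exp(-r * t_d) = 0.2985 * 0.96644315 = 0.28848328
S_0' = S_0 - PV(D) = 42.8700 - 0.28848328 = 42.58151672
d1 = (ln(S_0'/K) + (r + sigma^2/2)*T) / (sigma*sqrt(T)) = 0.35242804
d2 = d1 - sigma*sqrt(T) = -0.01757196
exp(-rT) = 0.94932887
N(d1) = 0.63774136; N(d2) = 0.49299016
C = S_0' * N(d1) - K * exp(-rT) * N(d2) = 42.58151672 * 0.63774136 - 42.1600 * 0.94932887 * 0.49299016 = 7.4247


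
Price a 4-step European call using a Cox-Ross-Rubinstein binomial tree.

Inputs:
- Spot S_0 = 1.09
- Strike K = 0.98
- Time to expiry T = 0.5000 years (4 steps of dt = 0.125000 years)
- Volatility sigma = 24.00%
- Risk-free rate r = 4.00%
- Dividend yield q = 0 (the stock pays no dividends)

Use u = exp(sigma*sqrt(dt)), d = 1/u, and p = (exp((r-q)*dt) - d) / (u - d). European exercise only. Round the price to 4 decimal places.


Answer: Price = V(0,0) = 0.1553

Derivation:
dt = T/N = 0.125000
u = exp(sigma*sqrt(dt)) = 1.088557; d = 1/u = 0.918647
p = (exp((r-q)*dt) - d) / (u - d) = 0.508301
Discount per step: exp(-r*dt) = 0.995012
Stock lattice S(k, i) with i counting down-moves:
  k=0: S(0,0) = 1.0900
  k=1: S(1,0) = 1.1865; S(1,1) = 1.0013
  k=2: S(2,0) = 1.2916; S(2,1) = 1.0900; S(2,2) = 0.9199
  k=3: S(3,0) = 1.4060; S(3,1) = 1.1865; S(3,2) = 1.0013; S(3,3) = 0.8450
  k=4: S(4,0) = 1.5305; S(4,1) = 1.2916; S(4,2) = 1.0900; S(4,3) = 0.9199; S(4,4) = 0.7763
Terminal payoffs V(N, i) = max(S_T - K, 0):
  V(4,0) = 0.550492; V(4,1) = 0.311602; V(4,2) = 0.110000; V(4,3) = 0.000000; V(4,4) = 0.000000
Backward induction: V(k, i) = exp(-r*dt) * [p * V(k+1, i) + (1-p) * V(k+1, i+1)].
  V(3,0) = exp(-r*dt) * [p*0.550492 + (1-p)*0.311602] = 0.430870
  V(3,1) = exp(-r*dt) * [p*0.311602 + (1-p)*0.110000] = 0.211415
  V(3,2) = exp(-r*dt) * [p*0.110000 + (1-p)*0.000000] = 0.055634
  V(3,3) = exp(-r*dt) * [p*0.000000 + (1-p)*0.000000] = 0.000000
  V(2,0) = exp(-r*dt) * [p*0.430870 + (1-p)*0.211415] = 0.321353
  V(2,1) = exp(-r*dt) * [p*0.211415 + (1-p)*0.055634] = 0.134145
  V(2,2) = exp(-r*dt) * [p*0.055634 + (1-p)*0.000000] = 0.028138
  V(1,0) = exp(-r*dt) * [p*0.321353 + (1-p)*0.134145] = 0.228159
  V(1,1) = exp(-r*dt) * [p*0.134145 + (1-p)*0.028138] = 0.081612
  V(0,0) = exp(-r*dt) * [p*0.228159 + (1-p)*0.081612] = 0.155324


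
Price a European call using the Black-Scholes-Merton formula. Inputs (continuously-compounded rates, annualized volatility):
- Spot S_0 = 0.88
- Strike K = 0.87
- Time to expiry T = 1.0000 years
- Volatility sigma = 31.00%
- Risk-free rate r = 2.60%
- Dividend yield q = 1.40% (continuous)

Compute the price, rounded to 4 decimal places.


d1 = (ln(S/K) + (r - q + 0.5*sigma^2) * T) / (sigma * sqrt(T)) = 0.23057644
d2 = d1 - sigma * sqrt(T) = -0.07942356
exp(-rT) = 0.97433509; exp(-qT) = 0.98609754
C = S_0 * exp(-qT) * N(d1) - K * exp(-rT) * N(d2)
N(d1) = 0.59117806; N(d2) = 0.46834786
C = 0.8800 * 0.98609754 * 0.59117806 - 0.8700 * 0.97433509 * 0.46834786 = 0.1160

Answer: Price = 0.1160


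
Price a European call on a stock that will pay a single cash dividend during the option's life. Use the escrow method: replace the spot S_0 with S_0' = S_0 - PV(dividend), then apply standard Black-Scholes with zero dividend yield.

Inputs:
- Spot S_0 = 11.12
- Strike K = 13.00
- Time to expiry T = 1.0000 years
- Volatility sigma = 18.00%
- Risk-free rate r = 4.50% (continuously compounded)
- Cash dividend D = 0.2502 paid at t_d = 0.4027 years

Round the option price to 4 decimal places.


Answer: Price = 0.2777

Derivation:
PV(D) = D * exp(-r * t_d) = 0.2502 * 0.98204171 = 0.24570684
S_0' = S_0 - PV(D) = 11.1200 - 0.24570684 = 10.87429316
d1 = (ln(S_0'/K) + (r + sigma^2/2)*T) / (sigma*sqrt(T)) = -0.65193211
d2 = d1 - sigma*sqrt(T) = -0.83193211
exp(-rT) = 0.95599748
N(d1) = 0.25722249; N(d2) = 0.20272363
C = S_0' * N(d1) - K * exp(-rT) * N(d2) = 10.87429316 * 0.25722249 - 13.0000 * 0.95599748 * 0.20272363 = 0.2777


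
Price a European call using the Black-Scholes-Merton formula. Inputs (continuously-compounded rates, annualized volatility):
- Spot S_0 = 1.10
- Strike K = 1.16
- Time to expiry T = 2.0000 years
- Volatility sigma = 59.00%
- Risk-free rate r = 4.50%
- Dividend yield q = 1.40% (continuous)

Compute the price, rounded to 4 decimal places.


Answer: Price = 0.3492

Derivation:
d1 = (ln(S/K) + (r - q + 0.5*sigma^2) * T) / (sigma * sqrt(T)) = 0.42784775
d2 = d1 - sigma * sqrt(T) = -0.40653825
exp(-rT) = 0.91393119; exp(-qT) = 0.97238837
C = S_0 * exp(-qT) * N(d1) - K * exp(-rT) * N(d2)
N(d1) = 0.66561902; N(d2) = 0.34217358
C = 1.1000 * 0.97238837 * 0.66561902 - 1.1600 * 0.91393119 * 0.34217358 = 0.3492


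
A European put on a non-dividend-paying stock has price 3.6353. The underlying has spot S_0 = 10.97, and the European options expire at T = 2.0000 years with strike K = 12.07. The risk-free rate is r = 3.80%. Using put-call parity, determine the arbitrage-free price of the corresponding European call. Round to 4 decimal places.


Answer: Call price = 3.4186

Derivation:
Put-call parity: C - P = S_0 * exp(-qT) - K * exp(-rT).
S_0 * exp(-qT) = 10.9700 * 1.00000000 = 10.97000000
K * exp(-rT) = 12.0700 * 0.92681621 = 11.18667161
C = P + S*exp(-qT) - K*exp(-rT)
C = 3.6353 + 10.97000000 - 11.18667161 = 3.4186


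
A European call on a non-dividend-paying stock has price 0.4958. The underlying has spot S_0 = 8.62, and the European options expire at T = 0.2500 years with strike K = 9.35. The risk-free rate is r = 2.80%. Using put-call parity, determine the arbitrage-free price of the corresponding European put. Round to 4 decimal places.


Answer: Put price = 1.1606

Derivation:
Put-call parity: C - P = S_0 * exp(-qT) - K * exp(-rT).
S_0 * exp(-qT) = 8.6200 * 1.00000000 = 8.62000000
K * exp(-rT) = 9.3500 * 0.99302444 = 9.28477854
P = C - S*exp(-qT) + K*exp(-rT)
P = 0.4958 - 8.62000000 + 9.28477854 = 1.1606


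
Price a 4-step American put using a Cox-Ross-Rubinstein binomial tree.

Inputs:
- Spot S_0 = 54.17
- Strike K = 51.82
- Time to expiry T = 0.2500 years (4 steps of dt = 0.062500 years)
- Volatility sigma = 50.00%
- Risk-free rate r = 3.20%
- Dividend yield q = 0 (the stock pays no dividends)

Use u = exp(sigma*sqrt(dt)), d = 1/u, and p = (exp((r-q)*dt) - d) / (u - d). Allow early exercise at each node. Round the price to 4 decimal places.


Answer: Price = V(0,0) = 4.0350

Derivation:
dt = T/N = 0.062500
u = exp(sigma*sqrt(dt)) = 1.133148; d = 1/u = 0.882497
p = (exp((r-q)*dt) - d) / (u - d) = 0.476778
Discount per step: exp(-r*dt) = 0.998002
Stock lattice S(k, i) with i counting down-moves:
  k=0: S(0,0) = 54.1700
  k=1: S(1,0) = 61.3827; S(1,1) = 47.8049
  k=2: S(2,0) = 69.5557; S(2,1) = 54.1700; S(2,2) = 42.1876
  k=3: S(3,0) = 78.8169; S(3,1) = 61.3827; S(3,2) = 47.8049; S(3,3) = 37.2305
  k=4: S(4,0) = 89.3112; S(4,1) = 69.5557; S(4,2) = 54.1700; S(4,3) = 42.1876; S(4,4) = 32.8558
Terminal payoffs V(N, i) = max(K - S_T, 0):
  V(4,0) = 0.000000; V(4,1) = 0.000000; V(4,2) = 0.000000; V(4,3) = 9.632362; V(4,4) = 18.964234
Backward induction: V(k, i) = exp(-r*dt) * [p * V(k+1, i) + (1-p) * V(k+1, i+1)]; then take max(V_cont, immediate exercise) for American.
  V(3,0) = exp(-r*dt) * [p*0.000000 + (1-p)*0.000000] = 0.000000; exercise = 0.000000; V(3,0) = max -> 0.000000
  V(3,1) = exp(-r*dt) * [p*0.000000 + (1-p)*0.000000] = 0.000000; exercise = 0.000000; V(3,1) = max -> 0.000000
  V(3,2) = exp(-r*dt) * [p*0.000000 + (1-p)*9.632362] = 5.029796; exercise = 4.015143; V(3,2) = max -> 5.029796
  V(3,3) = exp(-r*dt) * [p*9.632362 + (1-p)*18.964234] = 14.486003; exercise = 14.589540; V(3,3) = max -> 14.589540
  V(2,0) = exp(-r*dt) * [p*0.000000 + (1-p)*0.000000] = 0.000000; exercise = 0.000000; V(2,0) = max -> 0.000000
  V(2,1) = exp(-r*dt) * [p*0.000000 + (1-p)*5.029796] = 2.626443; exercise = 0.000000; V(2,1) = max -> 2.626443
  V(2,2) = exp(-r*dt) * [p*5.029796 + (1-p)*14.589540] = 10.011623; exercise = 9.632362; V(2,2) = max -> 10.011623
  V(1,0) = exp(-r*dt) * [p*0.000000 + (1-p)*2.626443] = 1.371467; exercise = 0.000000; V(1,0) = max -> 1.371467
  V(1,1) = exp(-r*dt) * [p*2.626443 + (1-p)*10.011623] = 6.477564; exercise = 4.015143; V(1,1) = max -> 6.477564
  V(0,0) = exp(-r*dt) * [p*1.371467 + (1-p)*6.477564] = 4.035013; exercise = 0.000000; V(0,0) = max -> 4.035013


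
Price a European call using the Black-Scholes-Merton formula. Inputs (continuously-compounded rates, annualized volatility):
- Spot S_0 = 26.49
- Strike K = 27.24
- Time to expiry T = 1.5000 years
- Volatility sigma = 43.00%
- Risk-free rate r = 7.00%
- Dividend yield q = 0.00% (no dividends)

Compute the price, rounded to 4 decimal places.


d1 = (ln(S/K) + (r - q + 0.5*sigma^2) * T) / (sigma * sqrt(T)) = 0.40968347
d2 = d1 - sigma * sqrt(T) = -0.11695683
exp(-rT) = 0.90032452; exp(-qT) = 1.00000000
C = S_0 * exp(-qT) * N(d1) - K * exp(-rT) * N(d2)
N(d1) = 0.65898092; N(d2) = 0.45344713
C = 26.4900 * 1.00000000 * 0.65898092 - 27.2400 * 0.90032452 * 0.45344713 = 6.3357

Answer: Price = 6.3357


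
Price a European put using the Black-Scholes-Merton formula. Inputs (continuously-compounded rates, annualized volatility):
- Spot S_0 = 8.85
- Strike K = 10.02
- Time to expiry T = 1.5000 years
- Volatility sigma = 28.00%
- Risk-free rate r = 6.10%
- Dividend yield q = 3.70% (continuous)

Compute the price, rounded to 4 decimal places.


Answer: Price = 1.6169

Derivation:
d1 = (ln(S/K) + (r - q + 0.5*sigma^2) * T) / (sigma * sqrt(T)) = -0.08563194
d2 = d1 - sigma * sqrt(T) = -0.42856050
exp(-rT) = 0.91256132; exp(-qT) = 0.94601202
P = K * exp(-rT) * N(-d2) - S_0 * exp(-qT) * N(-d1)
N(-d1) = 0.53412049; N(-d2) = 0.66587845
P = 10.0200 * 0.91256132 * 0.66587845 - 8.8500 * 0.94601202 * 0.53412049 = 1.6169


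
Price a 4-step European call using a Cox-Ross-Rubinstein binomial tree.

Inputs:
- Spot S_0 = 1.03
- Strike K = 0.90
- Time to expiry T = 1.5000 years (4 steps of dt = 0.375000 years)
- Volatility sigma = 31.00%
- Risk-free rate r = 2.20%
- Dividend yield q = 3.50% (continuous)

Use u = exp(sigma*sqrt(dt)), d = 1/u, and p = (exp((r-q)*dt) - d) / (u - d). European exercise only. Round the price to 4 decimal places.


dt = T/N = 0.375000
u = exp(sigma*sqrt(dt)) = 1.209051; d = 1/u = 0.827095
p = (exp((r-q)*dt) - d) / (u - d) = 0.439951
Discount per step: exp(-r*dt) = 0.991784
Stock lattice S(k, i) with i counting down-moves:
  k=0: S(0,0) = 1.0300
  k=1: S(1,0) = 1.2453; S(1,1) = 0.8519
  k=2: S(2,0) = 1.5057; S(2,1) = 1.0300; S(2,2) = 0.7046
  k=3: S(3,0) = 1.8204; S(3,1) = 1.2453; S(3,2) = 0.8519; S(3,3) = 0.5828
  k=4: S(4,0) = 2.2010; S(4,1) = 1.5057; S(4,2) = 1.0300; S(4,3) = 0.7046; S(4,4) = 0.4820
Terminal payoffs V(N, i) = max(S_T - K, 0):
  V(4,0) = 1.300975; V(4,1) = 0.605658; V(4,2) = 0.130000; V(4,3) = 0.000000; V(4,4) = 0.000000
Backward induction: V(k, i) = exp(-r*dt) * [p * V(k+1, i) + (1-p) * V(k+1, i+1)].
  V(3,0) = exp(-r*dt) * [p*1.300975 + (1-p)*0.605658] = 0.904074
  V(3,1) = exp(-r*dt) * [p*0.605658 + (1-p)*0.130000] = 0.336479
  V(3,2) = exp(-r*dt) * [p*0.130000 + (1-p)*0.000000] = 0.056724
  V(3,3) = exp(-r*dt) * [p*0.000000 + (1-p)*0.000000] = 0.000000
  V(2,0) = exp(-r*dt) * [p*0.904074 + (1-p)*0.336479] = 0.581376
  V(2,1) = exp(-r*dt) * [p*0.336479 + (1-p)*0.056724] = 0.178325
  V(2,2) = exp(-r*dt) * [p*0.056724 + (1-p)*0.000000] = 0.024751
  V(1,0) = exp(-r*dt) * [p*0.581376 + (1-p)*0.178325] = 0.352726
  V(1,1) = exp(-r*dt) * [p*0.178325 + (1-p)*0.024751] = 0.091557
  V(0,0) = exp(-r*dt) * [p*0.352726 + (1-p)*0.091557] = 0.204762

Answer: Price = V(0,0) = 0.2048


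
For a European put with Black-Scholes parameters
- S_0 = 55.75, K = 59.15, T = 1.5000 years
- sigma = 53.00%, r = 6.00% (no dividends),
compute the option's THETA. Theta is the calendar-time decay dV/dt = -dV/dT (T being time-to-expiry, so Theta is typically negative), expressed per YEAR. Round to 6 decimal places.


d1 = 0.3720078893; d2 = -0.2771068925
phi(d1) = 0.3722708985; exp(-qT) = 1.0000000000; exp(-rT) = 0.9139311853
Theta = -S*exp(-qT)*phi(d1)*sigma/(2*sqrt(T)) + r*K*exp(-rT)*N(-d2) - q*S*exp(-qT)*N(-d1)
N(-d1) = 0.3549434877; N(-d2) = 0.6091509852; sqrt(T) = 1.2247448714
Term 1 = -55.7500 * 1.0000000000 * 0.3722708985 * 0.5300 / (2 * 1.2247448714) = -4.4905982586
Term 2 = 0.0600 * 59.1500 * 0.9139311853 * 0.6091509852 = 1.9758066688
Term 3 = 0 (no dividend yield, q = 0)
Theta = -4.4905982586 + (1.9758066688) + (0.0000000000) = -2.514792

Answer: Theta = -2.514792


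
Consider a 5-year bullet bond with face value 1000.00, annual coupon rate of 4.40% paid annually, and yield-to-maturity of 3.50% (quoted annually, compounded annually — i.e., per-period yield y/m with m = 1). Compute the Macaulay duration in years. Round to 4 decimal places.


Answer: Macaulay duration = 4.6051 years

Derivation:
Coupon per period c = face * coupon_rate / m = 44.000000
Periods per year m = 1; per-period yield y/m = 0.035000
Number of cashflows N = 5
Cashflows (t years, CF_t, discount factor 1/(1+y/m)^(m*t), PV):
  t = 1.0000: CF_t = 44.000000, DF = 0.966184, PV = 42.512077
  t = 2.0000: CF_t = 44.000000, DF = 0.933511, PV = 41.074471
  t = 3.0000: CF_t = 44.000000, DF = 0.901943, PV = 39.685479
  t = 4.0000: CF_t = 44.000000, DF = 0.871442, PV = 38.343458
  t = 5.0000: CF_t = 1044.000000, DF = 0.841973, PV = 879.019986
Price P = sum_t PV_t = 1040.635471
Macaulay numerator sum_t t * PV_t:
  t * PV_t at t = 1.0000: 42.512077
  t * PV_t at t = 2.0000: 82.148942
  t * PV_t at t = 3.0000: 119.056437
  t * PV_t at t = 4.0000: 153.373832
  t * PV_t at t = 5.0000: 4395.099931
Macaulay duration D = (sum_t t * PV_t) / P = 4792.191219 / 1040.635471 = 4.605062


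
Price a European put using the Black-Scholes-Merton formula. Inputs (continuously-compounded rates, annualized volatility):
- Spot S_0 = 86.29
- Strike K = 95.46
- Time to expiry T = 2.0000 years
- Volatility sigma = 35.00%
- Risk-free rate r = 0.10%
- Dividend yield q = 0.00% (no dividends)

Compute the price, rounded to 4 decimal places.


d1 = (ln(S/K) + (r - q + 0.5*sigma^2) * T) / (sigma * sqrt(T)) = 0.04749011
d2 = d1 - sigma * sqrt(T) = -0.44748464
exp(-rT) = 0.99800200; exp(-qT) = 1.00000000
P = K * exp(-rT) * N(-d2) - S_0 * exp(-qT) * N(-d1)
N(-d1) = 0.48106131; N(-d2) = 0.67273741
P = 95.4600 * 0.99800200 * 0.67273741 - 86.2900 * 1.00000000 * 0.48106131 = 22.5804

Answer: Price = 22.5804


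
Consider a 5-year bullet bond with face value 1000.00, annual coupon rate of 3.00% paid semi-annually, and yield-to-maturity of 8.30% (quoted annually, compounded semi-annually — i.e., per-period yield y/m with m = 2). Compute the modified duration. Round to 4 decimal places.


Answer: Modified duration = 4.4445

Derivation:
Coupon per period c = face * coupon_rate / m = 15.000000
Periods per year m = 2; per-period yield y/m = 0.041500
Number of cashflows N = 10
Cashflows (t years, CF_t, discount factor 1/(1+y/m)^(m*t), PV):
  t = 0.5000: CF_t = 15.000000, DF = 0.960154, PV = 14.402304
  t = 1.0000: CF_t = 15.000000, DF = 0.921895, PV = 13.828425
  t = 1.5000: CF_t = 15.000000, DF = 0.885161, PV = 13.277412
  t = 2.0000: CF_t = 15.000000, DF = 0.849890, PV = 12.748355
  t = 2.5000: CF_t = 15.000000, DF = 0.816025, PV = 12.240380
  t = 3.0000: CF_t = 15.000000, DF = 0.783510, PV = 11.752645
  t = 3.5000: CF_t = 15.000000, DF = 0.752290, PV = 11.284345
  t = 4.0000: CF_t = 15.000000, DF = 0.722314, PV = 10.834704
  t = 4.5000: CF_t = 15.000000, DF = 0.693532, PV = 10.402981
  t = 5.0000: CF_t = 1015.000000, DF = 0.665897, PV = 675.885764
Price P = sum_t PV_t = 786.657315
First compute Macaulay numerator sum_t t * PV_t:
  t * PV_t at t = 0.5000: 7.201152
  t * PV_t at t = 1.0000: 13.828425
  t * PV_t at t = 1.5000: 19.916118
  t * PV_t at t = 2.0000: 25.496711
  t * PV_t at t = 2.5000: 30.600949
  t * PV_t at t = 3.0000: 35.257935
  t * PV_t at t = 3.5000: 39.495206
  t * PV_t at t = 4.0000: 43.338817
  t * PV_t at t = 4.5000: 46.813413
  t * PV_t at t = 5.0000: 3379.428822
Macaulay duration D = 3641.377548 / 786.657315 = 4.628925
Modified duration = D / (1 + y/m) = 4.628925 / (1 + 0.041500) = 4.444479


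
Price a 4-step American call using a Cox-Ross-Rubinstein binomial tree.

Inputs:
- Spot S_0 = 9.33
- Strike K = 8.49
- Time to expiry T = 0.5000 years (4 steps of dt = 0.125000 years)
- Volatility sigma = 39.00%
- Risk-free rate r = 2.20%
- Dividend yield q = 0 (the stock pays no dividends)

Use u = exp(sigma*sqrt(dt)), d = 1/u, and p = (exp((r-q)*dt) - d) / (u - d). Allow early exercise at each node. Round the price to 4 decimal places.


dt = T/N = 0.125000
u = exp(sigma*sqrt(dt)) = 1.147844; d = 1/u = 0.871198
p = (exp((r-q)*dt) - d) / (u - d) = 0.475537
Discount per step: exp(-r*dt) = 0.997254
Stock lattice S(k, i) with i counting down-moves:
  k=0: S(0,0) = 9.3300
  k=1: S(1,0) = 10.7094; S(1,1) = 8.1283
  k=2: S(2,0) = 12.2927; S(2,1) = 9.3300; S(2,2) = 7.0813
  k=3: S(3,0) = 14.1101; S(3,1) = 10.7094; S(3,2) = 8.1283; S(3,3) = 6.1693
  k=4: S(4,0) = 16.1962; S(4,1) = 12.2927; S(4,2) = 9.3300; S(4,3) = 7.0813; S(4,4) = 5.3746
Terminal payoffs V(N, i) = max(S_T - K, 0):
  V(4,0) = 7.706227; V(4,1) = 3.802713; V(4,2) = 0.840000; V(4,3) = 0.000000; V(4,4) = 0.000000
Backward induction: V(k, i) = exp(-r*dt) * [p * V(k+1, i) + (1-p) * V(k+1, i+1)]; then take max(V_cont, immediate exercise) for American.
  V(3,0) = exp(-r*dt) * [p*7.706227 + (1-p)*3.802713] = 5.643438; exercise = 5.620123; V(3,0) = max -> 5.643438
  V(3,1) = exp(-r*dt) * [p*3.802713 + (1-p)*0.840000] = 2.242704; exercise = 2.219389; V(3,1) = max -> 2.242704
  V(3,2) = exp(-r*dt) * [p*0.840000 + (1-p)*0.000000] = 0.398354; exercise = 0.000000; V(3,2) = max -> 0.398354
  V(3,3) = exp(-r*dt) * [p*0.000000 + (1-p)*0.000000] = 0.000000; exercise = 0.000000; V(3,3) = max -> 0.000000
  V(2,0) = exp(-r*dt) * [p*5.643438 + (1-p)*2.242704] = 3.849280; exercise = 3.802713; V(2,0) = max -> 3.849280
  V(2,1) = exp(-r*dt) * [p*2.242704 + (1-p)*0.398354] = 1.271909; exercise = 0.840000; V(2,1) = max -> 1.271909
  V(2,2) = exp(-r*dt) * [p*0.398354 + (1-p)*0.000000] = 0.188912; exercise = 0.000000; V(2,2) = max -> 0.188912
  V(1,0) = exp(-r*dt) * [p*3.849280 + (1-p)*1.271909] = 2.490686; exercise = 2.219389; V(1,0) = max -> 2.490686
  V(1,1) = exp(-r*dt) * [p*1.271909 + (1-p)*0.188912] = 0.701984; exercise = 0.000000; V(1,1) = max -> 0.701984
  V(0,0) = exp(-r*dt) * [p*2.490686 + (1-p)*0.701984] = 1.548315; exercise = 0.840000; V(0,0) = max -> 1.548315

Answer: Price = V(0,0) = 1.5483


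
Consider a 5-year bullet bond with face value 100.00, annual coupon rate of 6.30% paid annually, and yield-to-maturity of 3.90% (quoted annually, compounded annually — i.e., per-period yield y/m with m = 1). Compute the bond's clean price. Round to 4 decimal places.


Coupon per period c = face * coupon_rate / m = 6.300000
Periods per year m = 1; per-period yield y/m = 0.039000
Number of cashflows N = 5
Cashflows (t years, CF_t, discount factor 1/(1+y/m)^(m*t), PV):
  t = 1.0000: CF_t = 6.300000, DF = 0.962464, PV = 6.063523
  t = 2.0000: CF_t = 6.300000, DF = 0.926337, PV = 5.835922
  t = 3.0000: CF_t = 6.300000, DF = 0.891566, PV = 5.616864
  t = 4.0000: CF_t = 6.300000, DF = 0.858100, PV = 5.406029
  t = 5.0000: CF_t = 106.300000, DF = 0.825890, PV = 87.792118
Price P = sum_t PV_t = 110.714455

Answer: Price = 110.7145


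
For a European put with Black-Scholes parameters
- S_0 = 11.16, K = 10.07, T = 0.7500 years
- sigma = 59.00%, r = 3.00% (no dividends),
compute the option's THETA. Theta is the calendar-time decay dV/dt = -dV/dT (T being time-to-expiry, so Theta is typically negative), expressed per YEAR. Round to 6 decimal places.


Answer: Theta = -1.189036

Derivation:
d1 = 0.5006561363; d2 = -0.0102988520
phi(d1) = 0.3519497685; exp(-qT) = 1.0000000000; exp(-rT) = 0.9777512372
Theta = -S*exp(-qT)*phi(d1)*sigma/(2*sqrt(T)) + r*K*exp(-rT)*N(-d2) - q*S*exp(-qT)*N(-d1)
N(-d1) = 0.3083065738; N(-d2) = 0.5041085749; sqrt(T) = 0.8660254038
Term 1 = -11.1600 * 1.0000000000 * 0.3519497685 * 0.5900 / (2 * 0.8660254038) = -1.3379388443
Term 2 = 0.0300 * 10.0700 * 0.9777512372 * 0.5041085749 = 0.1489029097
Term 3 = 0 (no dividend yield, q = 0)
Theta = -1.3379388443 + (0.1489029097) + (0.0000000000) = -1.189036


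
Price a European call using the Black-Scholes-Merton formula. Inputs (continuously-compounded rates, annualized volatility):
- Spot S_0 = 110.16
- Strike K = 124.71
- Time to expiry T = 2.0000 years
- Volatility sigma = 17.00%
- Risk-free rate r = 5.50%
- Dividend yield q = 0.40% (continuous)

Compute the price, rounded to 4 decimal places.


Answer: Price = 9.3985

Derivation:
d1 = (ln(S/K) + (r - q + 0.5*sigma^2) * T) / (sigma * sqrt(T)) = 0.02846235
d2 = d1 - sigma * sqrt(T) = -0.21195396
exp(-rT) = 0.89583414; exp(-qT) = 0.99203191
C = S_0 * exp(-qT) * N(d1) - K * exp(-rT) * N(d2)
N(d1) = 0.51135330; N(d2) = 0.41607148
C = 110.1600 * 0.99203191 * 0.51135330 - 124.7100 * 0.89583414 * 0.41607148 = 9.3985


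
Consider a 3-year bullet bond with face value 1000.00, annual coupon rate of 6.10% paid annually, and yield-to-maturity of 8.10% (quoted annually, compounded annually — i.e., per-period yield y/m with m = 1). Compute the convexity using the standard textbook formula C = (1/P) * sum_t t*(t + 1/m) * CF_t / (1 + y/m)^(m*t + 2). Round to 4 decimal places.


Answer: Convexity = 9.4774

Derivation:
Coupon per period c = face * coupon_rate / m = 61.000000
Periods per year m = 1; per-period yield y/m = 0.081000
Number of cashflows N = 3
Cashflows (t years, CF_t, discount factor 1/(1+y/m)^(m*t), PV):
  t = 1.0000: CF_t = 61.000000, DF = 0.925069, PV = 56.429232
  t = 2.0000: CF_t = 61.000000, DF = 0.855753, PV = 52.200955
  t = 3.0000: CF_t = 1061.000000, DF = 0.791631, PV = 839.920734
Price P = sum_t PV_t = 948.550921
Convexity numerator sum_t t*(t + 1/m) * CF_t / (1+y/m)^(m*t + 2):
  t = 1.0000: term = 96.579010
  t = 2.0000: term = 268.026854
  t = 3.0000: term = 8625.179861
Convexity = (1/P) * sum = 8989.785725 / 948.550921 = 9.477389


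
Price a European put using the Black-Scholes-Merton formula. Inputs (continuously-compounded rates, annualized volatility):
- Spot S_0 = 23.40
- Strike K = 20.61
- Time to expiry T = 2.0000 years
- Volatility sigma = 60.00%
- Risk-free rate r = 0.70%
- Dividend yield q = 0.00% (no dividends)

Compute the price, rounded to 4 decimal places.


Answer: Price = 5.7390

Derivation:
d1 = (ln(S/K) + (r - q + 0.5*sigma^2) * T) / (sigma * sqrt(T)) = 0.59038658
d2 = d1 - sigma * sqrt(T) = -0.25814155
exp(-rT) = 0.98609754; exp(-qT) = 1.00000000
P = K * exp(-rT) * N(-d2) - S_0 * exp(-qT) * N(-d1)
N(-d1) = 0.27746575; N(-d2) = 0.60185117
P = 20.6100 * 0.98609754 * 0.60185117 - 23.4000 * 1.00000000 * 0.27746575 = 5.7390


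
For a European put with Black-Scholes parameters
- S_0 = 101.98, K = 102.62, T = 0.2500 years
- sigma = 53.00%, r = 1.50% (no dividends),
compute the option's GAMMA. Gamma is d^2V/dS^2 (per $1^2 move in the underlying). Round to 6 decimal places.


d1 = 0.1230429061; d2 = -0.1419570939
phi(d1) = 0.3959337770; exp(-qT) = 1.0000000000; exp(-rT) = 0.9962570225
Gamma = exp(-qT) * phi(d1) / (S * sigma * sqrt(T)) = 1.0000000000 * 0.3959337770 / (101.9800 * 0.5300 * 0.5000000000) = 0.014651

Answer: Gamma = 0.014651


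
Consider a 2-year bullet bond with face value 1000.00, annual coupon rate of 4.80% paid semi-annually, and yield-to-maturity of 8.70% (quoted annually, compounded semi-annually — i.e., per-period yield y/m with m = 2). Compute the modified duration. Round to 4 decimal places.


Answer: Modified duration = 1.8475

Derivation:
Coupon per period c = face * coupon_rate / m = 24.000000
Periods per year m = 2; per-period yield y/m = 0.043500
Number of cashflows N = 4
Cashflows (t years, CF_t, discount factor 1/(1+y/m)^(m*t), PV):
  t = 0.5000: CF_t = 24.000000, DF = 0.958313, PV = 22.999521
  t = 1.0000: CF_t = 24.000000, DF = 0.918365, PV = 22.040748
  t = 1.5000: CF_t = 24.000000, DF = 0.880081, PV = 21.121944
  t = 2.0000: CF_t = 1024.000000, DF = 0.843393, PV = 863.634818
Price P = sum_t PV_t = 929.797031
First compute Macaulay numerator sum_t t * PV_t:
  t * PV_t at t = 0.5000: 11.499760
  t * PV_t at t = 1.0000: 22.040748
  t * PV_t at t = 1.5000: 31.682916
  t * PV_t at t = 2.0000: 1727.269637
Macaulay duration D = 1792.493061 / 929.797031 = 1.927833
Modified duration = D / (1 + y/m) = 1.927833 / (1 + 0.043500) = 1.847468


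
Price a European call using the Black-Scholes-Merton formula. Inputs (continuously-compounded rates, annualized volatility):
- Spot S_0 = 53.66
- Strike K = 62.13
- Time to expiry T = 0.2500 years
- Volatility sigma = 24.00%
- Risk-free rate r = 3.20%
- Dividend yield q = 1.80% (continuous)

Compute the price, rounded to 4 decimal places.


d1 = (ln(S/K) + (r - q + 0.5*sigma^2) * T) / (sigma * sqrt(T)) = -1.13217599
d2 = d1 - sigma * sqrt(T) = -1.25217599
exp(-rT) = 0.99203191; exp(-qT) = 0.99551011
C = S_0 * exp(-qT) * N(d1) - K * exp(-rT) * N(d2)
N(d1) = 0.12878023; N(d2) = 0.10525287
C = 53.6600 * 0.99551011 * 0.12878023 - 62.1300 * 0.99203191 * 0.10525287 = 0.3921

Answer: Price = 0.3921


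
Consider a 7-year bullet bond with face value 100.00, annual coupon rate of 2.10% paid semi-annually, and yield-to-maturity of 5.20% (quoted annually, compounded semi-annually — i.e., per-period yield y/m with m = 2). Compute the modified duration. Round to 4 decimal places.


Answer: Modified duration = 6.3216

Derivation:
Coupon per period c = face * coupon_rate / m = 1.050000
Periods per year m = 2; per-period yield y/m = 0.026000
Number of cashflows N = 14
Cashflows (t years, CF_t, discount factor 1/(1+y/m)^(m*t), PV):
  t = 0.5000: CF_t = 1.050000, DF = 0.974659, PV = 1.023392
  t = 1.0000: CF_t = 1.050000, DF = 0.949960, PV = 0.997458
  t = 1.5000: CF_t = 1.050000, DF = 0.925887, PV = 0.972181
  t = 2.0000: CF_t = 1.050000, DF = 0.902424, PV = 0.947545
  t = 2.5000: CF_t = 1.050000, DF = 0.879555, PV = 0.923533
  t = 3.0000: CF_t = 1.050000, DF = 0.857266, PV = 0.900130
  t = 3.5000: CF_t = 1.050000, DF = 0.835542, PV = 0.877319
  t = 4.0000: CF_t = 1.050000, DF = 0.814369, PV = 0.855087
  t = 4.5000: CF_t = 1.050000, DF = 0.793732, PV = 0.833418
  t = 5.0000: CF_t = 1.050000, DF = 0.773618, PV = 0.812299
  t = 5.5000: CF_t = 1.050000, DF = 0.754013, PV = 0.791714
  t = 6.0000: CF_t = 1.050000, DF = 0.734906, PV = 0.771651
  t = 6.5000: CF_t = 1.050000, DF = 0.716282, PV = 0.752097
  t = 7.0000: CF_t = 101.050000, DF = 0.698131, PV = 70.546142
Price P = sum_t PV_t = 82.003966
First compute Macaulay numerator sum_t t * PV_t:
  t * PV_t at t = 0.5000: 0.511696
  t * PV_t at t = 1.0000: 0.997458
  t * PV_t at t = 1.5000: 1.458272
  t * PV_t at t = 2.0000: 1.895090
  t * PV_t at t = 2.5000: 2.308833
  t * PV_t at t = 3.0000: 2.700389
  t * PV_t at t = 3.5000: 3.070618
  t * PV_t at t = 4.0000: 3.420349
  t * PV_t at t = 4.5000: 3.750383
  t * PV_t at t = 5.0000: 4.061493
  t * PV_t at t = 5.5000: 4.354427
  t * PV_t at t = 6.0000: 4.629906
  t * PV_t at t = 6.5000: 4.888628
  t * PV_t at t = 7.0000: 493.822993
Macaulay duration D = 531.870534 / 82.003966 = 6.485912
Modified duration = D / (1 + y/m) = 6.485912 / (1 + 0.026000) = 6.321552


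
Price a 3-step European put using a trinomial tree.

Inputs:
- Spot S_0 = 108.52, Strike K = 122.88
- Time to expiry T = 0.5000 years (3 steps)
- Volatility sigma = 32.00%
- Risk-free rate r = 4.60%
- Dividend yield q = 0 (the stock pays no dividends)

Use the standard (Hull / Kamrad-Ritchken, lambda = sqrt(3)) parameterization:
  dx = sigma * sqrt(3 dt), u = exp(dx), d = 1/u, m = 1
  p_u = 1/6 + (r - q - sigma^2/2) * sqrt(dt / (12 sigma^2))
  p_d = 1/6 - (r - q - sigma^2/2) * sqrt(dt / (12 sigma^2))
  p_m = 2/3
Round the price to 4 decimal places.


dt = T/N = 0.166667; dx = sigma*sqrt(3*dt) = 0.226274
u = exp(dx) = 1.253919; d = 1/u = 0.797499
p_u = 0.164752, p_m = 0.666667, p_d = 0.168582
Discount per step: exp(-r*dt) = 0.992363
Stock lattice S(k, j) with j the centered position index:
  k=0: S(0,+0) = 108.5200
  k=1: S(1,-1) = 86.5446; S(1,+0) = 108.5200; S(1,+1) = 136.0753
  k=2: S(2,-2) = 69.0193; S(2,-1) = 86.5446; S(2,+0) = 108.5200; S(2,+1) = 136.0753; S(2,+2) = 170.6275
  k=3: S(3,-3) = 55.0429; S(3,-2) = 69.0193; S(3,-1) = 86.5446; S(3,+0) = 108.5200; S(3,+1) = 136.0753; S(3,+2) = 170.6275; S(3,+3) = 213.9531
Terminal payoffs V(N, j) = max(K - S_T, 0):
  V(3,-3) = 67.837150; V(3,-2) = 53.860702; V(3,-1) = 36.335363; V(3,+0) = 14.360000; V(3,+1) = 0.000000; V(3,+2) = 0.000000; V(3,+3) = 0.000000
Backward induction: V(k, j) = exp(-r*dt) * [p_u * V(k+1, j+1) + p_m * V(k+1, j) + p_d * V(k+1, j-1)]
  V(2,-2) = exp(-r*dt) * [p_u*36.335363 + p_m*53.860702 + p_d*67.837150] = 52.922252
  V(2,-1) = exp(-r*dt) * [p_u*14.360000 + p_m*36.335363 + p_d*53.860702] = 35.396920
  V(2,+0) = exp(-r*dt) * [p_u*0.000000 + p_m*14.360000 + p_d*36.335363] = 15.578915
  V(2,+1) = exp(-r*dt) * [p_u*0.000000 + p_m*0.000000 + p_d*14.360000] = 2.402345
  V(2,+2) = exp(-r*dt) * [p_u*0.000000 + p_m*0.000000 + p_d*0.000000] = 0.000000
  V(1,-1) = exp(-r*dt) * [p_u*15.578915 + p_m*35.396920 + p_d*52.922252] = 34.818357
  V(1,+0) = exp(-r*dt) * [p_u*2.402345 + p_m*15.578915 + p_d*35.396920] = 16.621090
  V(1,+1) = exp(-r*dt) * [p_u*0.000000 + p_m*2.402345 + p_d*15.578915] = 4.195594
  V(0,+0) = exp(-r*dt) * [p_u*4.195594 + p_m*16.621090 + p_d*34.818357] = 17.506961

Answer: Price = V(0,0) = 17.5070


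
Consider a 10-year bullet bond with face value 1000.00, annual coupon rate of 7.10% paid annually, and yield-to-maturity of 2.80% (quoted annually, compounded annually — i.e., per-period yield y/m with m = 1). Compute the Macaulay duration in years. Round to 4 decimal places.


Coupon per period c = face * coupon_rate / m = 71.000000
Periods per year m = 1; per-period yield y/m = 0.028000
Number of cashflows N = 10
Cashflows (t years, CF_t, discount factor 1/(1+y/m)^(m*t), PV):
  t = 1.0000: CF_t = 71.000000, DF = 0.972763, PV = 69.066148
  t = 2.0000: CF_t = 71.000000, DF = 0.946267, PV = 67.184969
  t = 3.0000: CF_t = 71.000000, DF = 0.920493, PV = 65.355028
  t = 4.0000: CF_t = 71.000000, DF = 0.895422, PV = 63.574930
  t = 5.0000: CF_t = 71.000000, DF = 0.871033, PV = 61.843317
  t = 6.0000: CF_t = 71.000000, DF = 0.847308, PV = 60.158869
  t = 7.0000: CF_t = 71.000000, DF = 0.824230, PV = 58.520300
  t = 8.0000: CF_t = 71.000000, DF = 0.801780, PV = 56.926362
  t = 9.0000: CF_t = 71.000000, DF = 0.779941, PV = 55.375839
  t = 10.0000: CF_t = 1071.000000, DF = 0.758698, PV = 812.565397
Price P = sum_t PV_t = 1370.571159
Macaulay numerator sum_t t * PV_t:
  t * PV_t at t = 1.0000: 69.066148
  t * PV_t at t = 2.0000: 134.369937
  t * PV_t at t = 3.0000: 196.065084
  t * PV_t at t = 4.0000: 254.299720
  t * PV_t at t = 5.0000: 309.216585
  t * PV_t at t = 6.0000: 360.953212
  t * PV_t at t = 7.0000: 409.642102
  t * PV_t at t = 8.0000: 455.410897
  t * PV_t at t = 9.0000: 498.382548
  t * PV_t at t = 10.0000: 8125.653974
Macaulay duration D = (sum_t t * PV_t) / P = 10813.060208 / 1370.571159 = 7.889456

Answer: Macaulay duration = 7.8895 years


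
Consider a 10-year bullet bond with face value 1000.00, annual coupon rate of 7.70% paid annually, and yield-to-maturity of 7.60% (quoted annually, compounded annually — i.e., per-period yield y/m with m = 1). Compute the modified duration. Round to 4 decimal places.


Coupon per period c = face * coupon_rate / m = 77.000000
Periods per year m = 1; per-period yield y/m = 0.076000
Number of cashflows N = 10
Cashflows (t years, CF_t, discount factor 1/(1+y/m)^(m*t), PV):
  t = 1.0000: CF_t = 77.000000, DF = 0.929368, PV = 71.561338
  t = 2.0000: CF_t = 77.000000, DF = 0.863725, PV = 66.506820
  t = 3.0000: CF_t = 77.000000, DF = 0.802718, PV = 61.809312
  t = 4.0000: CF_t = 77.000000, DF = 0.746021, PV = 57.443599
  t = 5.0000: CF_t = 77.000000, DF = 0.693328, PV = 53.386244
  t = 6.0000: CF_t = 77.000000, DF = 0.644357, PV = 49.615469
  t = 7.0000: CF_t = 77.000000, DF = 0.598845, PV = 46.111030
  t = 8.0000: CF_t = 77.000000, DF = 0.556547, PV = 42.854117
  t = 9.0000: CF_t = 77.000000, DF = 0.517237, PV = 39.827247
  t = 10.0000: CF_t = 1077.000000, DF = 0.480704, PV = 517.717672
Price P = sum_t PV_t = 1006.832849
First compute Macaulay numerator sum_t t * PV_t:
  t * PV_t at t = 1.0000: 71.561338
  t * PV_t at t = 2.0000: 133.013640
  t * PV_t at t = 3.0000: 185.427937
  t * PV_t at t = 4.0000: 229.774395
  t * PV_t at t = 5.0000: 266.931221
  t * PV_t at t = 6.0000: 297.692811
  t * PV_t at t = 7.0000: 322.777212
  t * PV_t at t = 8.0000: 342.832939
  t * PV_t at t = 9.0000: 358.445219
  t * PV_t at t = 10.0000: 5177.176724
Macaulay duration D = 7385.633437 / 1006.832849 = 7.335511
Modified duration = D / (1 + y/m) = 7.335511 / (1 + 0.076000) = 6.817389

Answer: Modified duration = 6.8174
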